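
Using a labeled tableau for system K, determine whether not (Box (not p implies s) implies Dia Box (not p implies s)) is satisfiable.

1. not (Box (not p implies s) implies Dia Box (not p implies s)), 0
2. Box (not p implies s), 0   [neg-implies-rule on 1]
3. not Dia Box (not p implies s), 0   [neg-implies-rule on 1]

Satisfiable (open branch found)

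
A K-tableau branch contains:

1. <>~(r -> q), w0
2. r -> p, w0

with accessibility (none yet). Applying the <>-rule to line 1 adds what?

a fresh world w1 with w0Rw1, and ~(r -> q) at w1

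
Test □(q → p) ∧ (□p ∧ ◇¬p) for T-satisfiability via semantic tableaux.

Unsatisfiable

1. □(q → p) ∧ (□p ∧ ◇¬p), w0
2. □(q → p), w0
3. □p ∧ ◇¬p, w0
4. □p, w0
5. ◇¬p, w0
6. q → p, w0
7. p, w0
8. ¬p, w1
9. q → p, w1
10. p, w1
Accessibility: w0Rw0, w0Rw1, w1Rw1
Branch closes: p and ¬p both at w1.
(One branch shown.) All branches close.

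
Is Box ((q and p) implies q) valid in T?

Tableau for the negation not Box ((q and p) implies q):
1. not Box ((q and p) implies q), w0
2. not ((q and p) implies q), w1
3. q and p, w1
4. not q, w1
5. q, w1
6. p, w1
Accessibility: w0Rw0, w0Rw1, w1Rw1
Branch closes: q and not q both at w1.
All branches of the negation close; one closing branch shown above.

Valid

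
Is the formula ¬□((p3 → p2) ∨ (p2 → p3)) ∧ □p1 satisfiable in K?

1. ¬□((p3 → p2) ∨ (p2 → p3)) ∧ □p1, 0
2. ¬□((p3 → p2) ∨ (p2 → p3)), 0
3. □p1, 0
4. ¬((p3 → p2) ∨ (p2 → p3)), 1
5. ¬(p3 → p2), 1
6. ¬(p2 → p3), 1
7. p3, 1
8. ¬p2, 1
9. p2, 1
10. ¬p3, 1
Accessibility: 0R1
Branch closes: p2 and ¬p2 both at 1.
Every branch closes; the branch above is one of them.

Unsatisfiable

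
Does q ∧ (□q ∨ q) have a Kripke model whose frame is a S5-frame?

1. q ∧ (□q ∨ q), u
2. q, u
3. □q ∨ q, u
Accessibility: uRu

Satisfiable (open branch found)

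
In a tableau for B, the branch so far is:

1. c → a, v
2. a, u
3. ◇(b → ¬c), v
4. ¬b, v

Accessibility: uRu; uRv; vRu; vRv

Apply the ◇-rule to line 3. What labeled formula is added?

a fresh world w with vRw, and b → ¬c at w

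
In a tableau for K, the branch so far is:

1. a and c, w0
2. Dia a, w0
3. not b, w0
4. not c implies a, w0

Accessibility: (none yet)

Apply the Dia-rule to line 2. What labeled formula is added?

a fresh world w1 with w0Rw1, and a at w1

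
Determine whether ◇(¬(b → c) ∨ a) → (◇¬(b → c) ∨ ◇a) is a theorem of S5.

Tableau for the negation ¬(◇(¬(b → c) ∨ a) → (◇¬(b → c) ∨ ◇a)):
1. ¬(◇(¬(b → c) ∨ a) → (◇¬(b → c) ∨ ◇a)), 0
2. ◇(¬(b → c) ∨ a), 0   [¬→-rule on 1]
3. ¬(◇¬(b → c) ∨ ◇a), 0   [¬→-rule on 1]
4. ¬◇¬(b → c), 0   [¬∨-rule on 3]
5. ¬◇a, 0   [¬∨-rule on 3]
6. b → c, 0   [¬◇-rule on 4 via 0R0]
7. ¬a, 0   [¬◇-rule on 5 via 0R0]
8. c, 0   [→-rule on 6 (branches; this branch)]
9. ¬(b → c) ∨ a, 1   [◇-rule on 2: fresh world 1, 0R1]
10. b → c, 1   [¬◇-rule on 4 via 0R1]
11. ¬a, 1   [¬◇-rule on 5 via 0R1]
12. ¬(b → c), 1   [∨-rule on 9 (branches; this branch)]
13. b, 1   [¬→-rule on 12]
14. ¬c, 1   [¬→-rule on 12]
15. c, 1   [→-rule on 10 (branches; this branch)]
Accessibility: 0R0, 0R1, 1R0, 1R1
Branch closes: c and ¬c both at 1.
All branches of the negation close; one closing branch shown above.

Valid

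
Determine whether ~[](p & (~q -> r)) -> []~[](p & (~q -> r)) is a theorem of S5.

Tableau for the negation ~(~[](p & (~q -> r)) -> []~[](p & (~q -> r))):
1. ~(~[](p & (~q -> r)) -> []~[](p & (~q -> r))), u
2. ~[](p & (~q -> r)), u
3. ~[]~[](p & (~q -> r)), u
4. ~(p & (~q -> r)), v
5. ~(~q -> r), v
6. ~q, v
7. ~r, v
8. [](p & (~q -> r)), w
9. p & (~q -> r), u
10. p, u
11. ~q -> r, u
12. p & (~q -> r), v
13. p, v
14. ~q -> r, v
15. p & (~q -> r), w
16. p, w
17. ~q -> r, w
18. r, u
19. r, v
Accessibility: uRu, uRv, uRw, vRu, vRv, vRw, wRu, wRv, wRw
Branch closes: r and ~r both at v.
Every branch of the negation's tableau closes; the branch above is one of them.

Valid in S5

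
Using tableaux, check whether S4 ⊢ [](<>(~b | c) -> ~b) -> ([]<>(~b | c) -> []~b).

Yes, valid

Tableau for the negation ~([](<>(~b | c) -> ~b) -> ([]<>(~b | c) -> []~b)):
1. ~([](<>(~b | c) -> ~b) -> ([]<>(~b | c) -> []~b)), w0
2. [](<>(~b | c) -> ~b), w0   [~->-rule on 1]
3. ~([]<>(~b | c) -> []~b), w0   [~->-rule on 1]
4. []<>(~b | c), w0   [~->-rule on 3]
5. ~[]~b, w0   [~->-rule on 3]
6. <>(~b | c) -> ~b, w0   [[]-rule on 2 via w0Rw0]
7. <>(~b | c), w0   [[]-rule on 4 via w0Rw0]
8. ~b, w0   [->-rule on 6 (branches; this branch)]
9. b, w1   [~[]-rule on 5: fresh world w1, w0Rw1]
10. <>(~b | c) -> ~b, w1   [[]-rule on 2 via w0Rw1]
11. <>(~b | c), w1   [[]-rule on 4 via w0Rw1]
12. ~<>(~b | c), w1   [->-rule on 10 (branches; this branch)]
13. ~(~b | c), w1   [~<>-rule on 12 via w1Rw1]
14. ~c, w1   [~|-rule on 13]
15. ~b | c, w2   [<>-rule on 7: fresh world w2, w0Rw2]
16. <>(~b | c) -> ~b, w2   [[]-rule on 2 via w0Rw2]
17. <>(~b | c), w2   [[]-rule on 4 via w0Rw2]
18. c, w2   [|-rule on 15 (branches; this branch)]
19. ~b, w2   [->-rule on 16 (branches; this branch)]
20. ~b | c, w3   [<>-rule on 11: fresh world w3, w1Rw3]
21. <>(~b | c) -> ~b, w3   [[]-rule on 2 via w0Rw3]
22. <>(~b | c), w3   [[]-rule on 4 via w0Rw3]
23. ~(~b | c), w3   [~<>-rule on 12 via w1Rw3]
24. b, w3   [~|-rule on 23]
25. ~c, w3   [~|-rule on 23]
26. c, w3   [|-rule on 20 (branches; this branch)]
Accessibility: w0Rw0, w0Rw1, w0Rw2, w0Rw3, w1Rw1, w1Rw3, w2Rw2, w3Rw3
Branch closes: c and ~c both at w3.
All branches of the negation close; one closing branch shown above.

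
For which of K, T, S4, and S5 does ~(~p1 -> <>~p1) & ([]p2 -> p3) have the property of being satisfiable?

K

T-tableau for the formula:
1. ~(~p1 -> <>~p1) & ([]p2 -> p3), u
2. ~(~p1 -> <>~p1), u   [&-rule on 1]
3. []p2 -> p3, u   [&-rule on 1]
4. ~p1, u   [~->-rule on 2]
5. ~<>~p1, u   [~->-rule on 2]
6. p1, u   [~<>-rule on 5 via uRu]
Accessibility: uRu
Branch closes: p1 and ~p1 both at u.
Every branch closes (one shown): unsatisfiable in T, hence also in S4, S5 (every S4/S5-frame is a T-frame).
K-tableau for the formula:
1. ~(~p1 -> <>~p1) & ([]p2 -> p3), u
2. ~(~p1 -> <>~p1), u   [&-rule on 1]
3. []p2 -> p3, u   [&-rule on 1]
4. ~p1, u   [~->-rule on 2]
5. ~<>~p1, u   [~->-rule on 2]
6. p3, u   [->-rule on 3 (branches; this branch)]
Complete open branch: satisfiable in K.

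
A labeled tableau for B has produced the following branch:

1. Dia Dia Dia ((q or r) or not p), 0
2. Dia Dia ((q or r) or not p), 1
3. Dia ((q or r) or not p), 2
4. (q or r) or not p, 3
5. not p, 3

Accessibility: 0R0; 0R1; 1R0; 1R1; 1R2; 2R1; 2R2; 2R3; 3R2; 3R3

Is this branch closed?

No atom appears with both signs at the same world.

Open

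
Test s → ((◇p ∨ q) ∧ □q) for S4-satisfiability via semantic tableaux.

1. s → ((◇p ∨ q) ∧ □q), u
2. (◇p ∨ q) ∧ □q, u
3. ◇p ∨ q, u
4. □q, u
5. q, u
Accessibility: uRu

Satisfiable (open branch found)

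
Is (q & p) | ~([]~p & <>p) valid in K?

Yes, valid

Tableau for the negation ~((q & p) | ~([]~p & <>p)):
1. ~((q & p) | ~([]~p & <>p)), w0
2. ~(q & p), w0
3. []~p & <>p, w0
4. []~p, w0
5. <>p, w0
6. ~p, w0
7. p, w1
8. ~p, w1
Accessibility: w0Rw1
Branch closes: p and ~p both at w1.
All branches of the negation close; one closing branch shown above.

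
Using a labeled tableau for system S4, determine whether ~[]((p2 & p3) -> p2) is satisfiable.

No, unsatisfiable

1. ~[]((p2 & p3) -> p2), u
2. ~((p2 & p3) -> p2), v
3. p2 & p3, v
4. ~p2, v
5. p2, v
6. p3, v
Accessibility: uRu, uRv, vRv
Branch closes: p2 and ~p2 both at v.
All branches of the tableau close; one closing branch shown above.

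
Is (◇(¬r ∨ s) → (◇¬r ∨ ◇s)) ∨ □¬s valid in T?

Yes, valid

Tableau for the negation ¬((◇(¬r ∨ s) → (◇¬r ∨ ◇s)) ∨ □¬s):
1. ¬((◇(¬r ∨ s) → (◇¬r ∨ ◇s)) ∨ □¬s), 0
2. ¬(◇(¬r ∨ s) → (◇¬r ∨ ◇s)), 0
3. ¬□¬s, 0
4. ◇(¬r ∨ s), 0
5. ¬(◇¬r ∨ ◇s), 0
6. ¬◇¬r, 0
7. ¬◇s, 0
8. r, 0
9. ¬s, 0
10. s, 1
11. r, 1
12. ¬s, 1
Accessibility: 0R0, 0R1, 1R1
Branch closes: s and ¬s both at 1.
Every branch of the negation's tableau closes; the branch above is one of them.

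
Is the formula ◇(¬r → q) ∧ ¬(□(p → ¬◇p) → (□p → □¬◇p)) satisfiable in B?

No, unsatisfiable

1. ◇(¬r → q) ∧ ¬(□(p → ¬◇p) → (□p → □¬◇p)), u
2. ◇(¬r → q), u
3. ¬(□(p → ¬◇p) → (□p → □¬◇p)), u
4. □(p → ¬◇p), u
5. ¬(□p → □¬◇p), u
6. □p, u
7. ¬□¬◇p, u
8. p → ¬◇p, u
9. p, u
10. ¬◇p, u
11. ¬p, u
Accessibility: uRu
Branch closes: p and ¬p both at u.
(One branch shown.) All branches close.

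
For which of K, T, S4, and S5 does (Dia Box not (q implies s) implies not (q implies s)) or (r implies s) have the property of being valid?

S4-tableau for the negation not ((Dia Box not (q implies s) implies not (q implies s)) or (r implies s)):
1. not ((Dia Box not (q implies s) implies not (q implies s)) or (r implies s)), u
2. not (Dia Box not (q implies s) implies not (q implies s)), u   [neg-or-rule on 1]
3. not (r implies s), u   [neg-or-rule on 1]
4. Dia Box not (q implies s), u   [neg-implies-rule on 2]
5. q implies s, u   [neg-implies-rule on 2]
6. r, u   [neg-implies-rule on 3]
7. not s, u   [neg-implies-rule on 3]
8. not q, u   [implies-rule on 5 (branches; this branch)]
9. Box not (q implies s), v   [Dia-rule on 4: fresh world v, uRv]
10. not (q implies s), v   [Box-rule on 9 via vRv]
11. q, v   [neg-implies-rule on 10]
12. not s, v   [neg-implies-rule on 10]
Accessibility: uRu, uRv, vRv
Complete open branch: countermodel on an S4-frame, so not valid in S4, nor in K, T (the same frame is also a K-frame and a T-frame).
S5-tableau for the negation not ((Dia Box not (q implies s) implies not (q implies s)) or (r implies s)):
1. not ((Dia Box not (q implies s) implies not (q implies s)) or (r implies s)), u
2. not (Dia Box not (q implies s) implies not (q implies s)), u   [neg-or-rule on 1]
3. not (r implies s), u   [neg-or-rule on 1]
4. Dia Box not (q implies s), u   [neg-implies-rule on 2]
5. q implies s, u   [neg-implies-rule on 2]
6. r, u   [neg-implies-rule on 3]
7. not s, u   [neg-implies-rule on 3]
8. not q, u   [implies-rule on 5 (branches; this branch)]
9. Box not (q implies s), v   [Dia-rule on 4: fresh world v, uRv]
10. not (q implies s), u   [Box-rule on 9 via vRu]
11. q, u   [neg-implies-rule on 10]
Accessibility: uRu, uRv, vRu, vRv
Branch closes: q and not q both at u.
Every branch closes (one shown): valid in S5.

S5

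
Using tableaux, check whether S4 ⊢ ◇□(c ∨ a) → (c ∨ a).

Tableau for the negation ¬(◇□(c ∨ a) → (c ∨ a)):
1. ¬(◇□(c ∨ a) → (c ∨ a)), 0
2. ◇□(c ∨ a), 0   [¬→-rule on 1]
3. ¬(c ∨ a), 0   [¬→-rule on 1]
4. ¬c, 0   [¬∨-rule on 3]
5. ¬a, 0   [¬∨-rule on 3]
6. □(c ∨ a), 1   [◇-rule on 2: fresh world 1, 0R1]
7. c ∨ a, 1   [□-rule on 6 via 1R1]
8. a, 1   [∨-rule on 7 (branches; this branch)]
Accessibility: 0R0, 0R1, 1R1
The negation has an open branch (countermodel exists).

No, not valid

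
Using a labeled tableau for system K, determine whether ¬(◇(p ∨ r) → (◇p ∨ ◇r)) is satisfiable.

1. ¬(◇(p ∨ r) → (◇p ∨ ◇r)), 0
2. ◇(p ∨ r), 0   [¬→-rule on 1]
3. ¬(◇p ∨ ◇r), 0   [¬→-rule on 1]
4. ¬◇p, 0   [¬∨-rule on 3]
5. ¬◇r, 0   [¬∨-rule on 3]
6. p ∨ r, 1   [◇-rule on 2: fresh world 1, 0R1]
7. ¬p, 1   [¬◇-rule on 4 via 0R1]
8. ¬r, 1   [¬◇-rule on 5 via 0R1]
9. r, 1   [∨-rule on 6 (branches; this branch)]
Accessibility: 0R1
Branch closes: r and ¬r both at 1.
(One branch shown.) All branches close.

Unsatisfiable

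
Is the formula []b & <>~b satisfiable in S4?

Unsatisfiable (every branch closes)

1. []b & <>~b, w0
2. []b, w0
3. <>~b, w0
4. b, w0
5. ~b, w1
6. b, w1
Accessibility: w0Rw0, w0Rw1, w1Rw1
Branch closes: b and ~b both at w1.
Every branch closes; the branch above is one of them.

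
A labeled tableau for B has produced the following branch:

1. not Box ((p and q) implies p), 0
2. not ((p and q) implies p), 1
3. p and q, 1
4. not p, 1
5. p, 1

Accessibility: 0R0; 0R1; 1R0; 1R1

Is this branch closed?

Yes, closed

Both p and not p appear at 1.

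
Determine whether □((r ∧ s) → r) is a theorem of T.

Tableau for the negation ¬□((r ∧ s) → r):
1. ¬□((r ∧ s) → r), u
2. ¬((r ∧ s) → r), v   [¬□-rule on 1: fresh world v, uRv]
3. r ∧ s, v   [¬→-rule on 2]
4. ¬r, v   [¬→-rule on 2]
5. r, v   [∧-rule on 3]
6. s, v   [∧-rule on 3]
Accessibility: uRu, uRv, vRv
Branch closes: r and ¬r both at v.
All branches of the negation close; one closing branch shown above.

Valid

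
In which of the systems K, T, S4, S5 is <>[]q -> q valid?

S5

S4-tableau for the negation ~(<>[]q -> q):
1. ~(<>[]q -> q), u
2. <>[]q, u
3. ~q, u
4. []q, v
5. q, v
Accessibility: uRu, uRv, vRv
Complete open branch: countermodel on an S4-frame, so not valid in S4, nor in K, T (the same frame is also a K-frame and a T-frame).
S5-tableau for the negation ~(<>[]q -> q):
1. ~(<>[]q -> q), u
2. <>[]q, u
3. ~q, u
4. []q, v
5. q, u
Accessibility: uRu, uRv, vRu, vRv
Branch closes: q and ~q both at u.
Every branch closes (one shown): valid in S5.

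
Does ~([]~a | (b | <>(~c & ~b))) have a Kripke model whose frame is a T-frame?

Yes, satisfiable

1. ~([]~a | (b | <>(~c & ~b))), w0
2. ~[]~a, w0
3. ~(b | <>(~c & ~b)), w0
4. ~b, w0
5. ~<>(~c & ~b), w0
6. ~(~c & ~b), w0
7. c, w0
8. a, w1
9. ~(~c & ~b), w1
10. b, w1
Accessibility: w0Rw0, w0Rw1, w1Rw1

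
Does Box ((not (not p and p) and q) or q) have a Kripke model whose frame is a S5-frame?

Yes, satisfiable

1. Box ((not (not p and p) and q) or q), w0
2. (not (not p and p) and q) or q, w0
3. q, w0
Accessibility: w0Rw0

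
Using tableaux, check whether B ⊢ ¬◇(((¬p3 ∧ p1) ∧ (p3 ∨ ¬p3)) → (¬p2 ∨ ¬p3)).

Invalid (countermodel exists)

Tableau for the negation ◇(((¬p3 ∧ p1) ∧ (p3 ∨ ¬p3)) → (¬p2 ∨ ¬p3)):
1. ◇(((¬p3 ∧ p1) ∧ (p3 ∨ ¬p3)) → (¬p2 ∨ ¬p3)), 0
2. ((¬p3 ∧ p1) ∧ (p3 ∨ ¬p3)) → (¬p2 ∨ ¬p3), 1   [◇-rule on 1: fresh world 1, 0R1]
3. ¬p2 ∨ ¬p3, 1   [→-rule on 2 (branches; this branch)]
4. ¬p3, 1   [∨-rule on 3 (branches; this branch)]
Accessibility: 0R0, 0R1, 1R0, 1R1
The negation has an open branch (countermodel exists).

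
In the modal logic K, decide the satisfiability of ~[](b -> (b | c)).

Unsatisfiable (every branch closes)

1. ~[](b -> (b | c)), 0
2. ~(b -> (b | c)), 1
3. b, 1
4. ~(b | c), 1
5. ~b, 1
6. ~c, 1
Accessibility: 0R1
Branch closes: b and ~b both at 1.
(One branch shown.) All branches close.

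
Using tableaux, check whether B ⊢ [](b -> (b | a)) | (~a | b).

Valid

Tableau for the negation ~([](b -> (b | a)) | (~a | b)):
1. ~([](b -> (b | a)) | (~a | b)), w0
2. ~[](b -> (b | a)), w0
3. ~(~a | b), w0
4. a, w0
5. ~b, w0
6. ~(b -> (b | a)), w1
7. b, w1
8. ~(b | a), w1
9. ~b, w1
10. ~a, w1
Accessibility: w0Rw0, w0Rw1, w1Rw0, w1Rw1
Branch closes: b and ~b both at w1.
Every branch of the negation's tableau closes; the branch above is one of them.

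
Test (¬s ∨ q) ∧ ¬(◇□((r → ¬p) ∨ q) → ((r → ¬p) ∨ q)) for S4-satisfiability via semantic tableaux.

1. (¬s ∨ q) ∧ ¬(◇□((r → ¬p) ∨ q) → ((r → ¬p) ∨ q)), 0
2. ¬s ∨ q, 0
3. ¬(◇□((r → ¬p) ∨ q) → ((r → ¬p) ∨ q)), 0
4. ◇□((r → ¬p) ∨ q), 0
5. ¬((r → ¬p) ∨ q), 0
6. ¬(r → ¬p), 0
7. ¬q, 0
8. r, 0
9. p, 0
10. ¬s, 0
11. □((r → ¬p) ∨ q), 1
12. (r → ¬p) ∨ q, 1
13. q, 1
Accessibility: 0R0, 0R1, 1R1

Satisfiable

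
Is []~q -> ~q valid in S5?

Tableau for the negation ~([]~q -> ~q):
1. ~([]~q -> ~q), u
2. []~q, u
3. q, u
4. ~q, u
Accessibility: uRu
Branch closes: q and ~q both at u.
All branches of the negation close; one closing branch shown above.

Valid in S5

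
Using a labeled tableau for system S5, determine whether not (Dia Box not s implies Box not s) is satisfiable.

No, unsatisfiable

1. not (Dia Box not s implies Box not s), w0
2. Dia Box not s, w0
3. not Box not s, w0
4. Box not s, w1
5. not s, w0
6. not s, w1
7. s, w2
8. not s, w2
Accessibility: w0Rw0, w0Rw1, w0Rw2, w1Rw0, w1Rw1, w1Rw2, w2Rw0, w2Rw1, w2Rw2
Branch closes: s and not s both at w2.
Every branch closes; the branch above is one of them.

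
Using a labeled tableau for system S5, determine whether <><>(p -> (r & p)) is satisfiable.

1. <><>(p -> (r & p)), 0
2. <>(p -> (r & p)), 1   [<>-rule on 1: fresh world 1, 0R1]
3. p -> (r & p), 2   [<>-rule on 2: fresh world 2, 1R2]
4. r & p, 2   [->-rule on 3 (branches; this branch)]
5. r, 2   [&-rule on 4]
6. p, 2   [&-rule on 4]
Accessibility: 0R0, 0R1, 0R2, 1R0, 1R1, 1R2, 2R0, 2R1, 2R2

Satisfiable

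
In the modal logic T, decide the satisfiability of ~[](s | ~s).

Unsatisfiable

1. ~[](s | ~s), 0
2. ~(s | ~s), 1
3. ~s, 1
4. s, 1
Accessibility: 0R0, 0R1, 1R1
Branch closes: s and ~s both at 1.
(One branch shown.) All branches close.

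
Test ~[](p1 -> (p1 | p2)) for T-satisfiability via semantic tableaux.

Unsatisfiable (every branch closes)

1. ~[](p1 -> (p1 | p2)), 0
2. ~(p1 -> (p1 | p2)), 1
3. p1, 1
4. ~(p1 | p2), 1
5. ~p1, 1
6. ~p2, 1
Accessibility: 0R0, 0R1, 1R1
Branch closes: p1 and ~p1 both at 1.
(One branch shown.) All branches close.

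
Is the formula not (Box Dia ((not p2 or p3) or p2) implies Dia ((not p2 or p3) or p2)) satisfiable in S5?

Unsatisfiable (every branch closes)

1. not (Box Dia ((not p2 or p3) or p2) implies Dia ((not p2 or p3) or p2)), u
2. Box Dia ((not p2 or p3) or p2), u   [neg-implies-rule on 1]
3. not Dia ((not p2 or p3) or p2), u   [neg-implies-rule on 1]
4. Dia ((not p2 or p3) or p2), u   [Box-rule on 2 via uRu]
5. not ((not p2 or p3) or p2), u   [neg-Dia-rule on 3 via uRu]
6. not (not p2 or p3), u   [neg-or-rule on 5]
7. not p2, u   [neg-or-rule on 5]
8. p2, u   [neg-or-rule on 6]
9. not p3, u   [neg-or-rule on 6]
Accessibility: uRu
Branch closes: p2 and not p2 both at u.
Every branch closes; the branch above is one of them.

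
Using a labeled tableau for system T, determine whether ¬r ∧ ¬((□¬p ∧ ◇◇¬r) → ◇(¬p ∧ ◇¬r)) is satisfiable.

Unsatisfiable (every branch closes)

1. ¬r ∧ ¬((□¬p ∧ ◇◇¬r) → ◇(¬p ∧ ◇¬r)), u
2. ¬r, u   [∧-rule on 1]
3. ¬((□¬p ∧ ◇◇¬r) → ◇(¬p ∧ ◇¬r)), u   [∧-rule on 1]
4. □¬p ∧ ◇◇¬r, u   [¬→-rule on 3]
5. ¬◇(¬p ∧ ◇¬r), u   [¬→-rule on 3]
6. □¬p, u   [∧-rule on 4]
7. ◇◇¬r, u   [∧-rule on 4]
8. ¬(¬p ∧ ◇¬r), u   [¬◇-rule on 5 via uRu]
9. ¬p, u   [□-rule on 6 via uRu]
10. ¬◇¬r, u   [¬∧-rule on 8 (branches; this branch)]
11. r, u   [¬◇-rule on 10 via uRu]
Accessibility: uRu
Branch closes: r and ¬r both at u.
(One branch shown.) All branches close.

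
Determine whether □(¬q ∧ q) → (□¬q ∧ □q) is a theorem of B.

Tableau for the negation ¬(□(¬q ∧ q) → (□¬q ∧ □q)):
1. ¬(□(¬q ∧ q) → (□¬q ∧ □q)), 0
2. □(¬q ∧ q), 0   [¬→-rule on 1]
3. ¬(□¬q ∧ □q), 0   [¬→-rule on 1]
4. ¬q ∧ q, 0   [□-rule on 2 via 0R0]
5. ¬q, 0   [∧-rule on 4]
6. q, 0   [∧-rule on 4]
Accessibility: 0R0
Branch closes: q and ¬q both at 0.
All branches of the negation close; one closing branch shown above.

Valid in B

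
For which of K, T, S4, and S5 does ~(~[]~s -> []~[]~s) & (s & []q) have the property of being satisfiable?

K, T, S4

S5-tableau for the formula:
1. ~(~[]~s -> []~[]~s) & (s & []q), u
2. ~(~[]~s -> []~[]~s), u
3. s & []q, u
4. ~[]~s, u
5. ~[]~[]~s, u
6. s, u
7. []q, u
8. q, u
9. s, v
10. q, v
11. []~s, w
12. q, w
13. ~s, u
Accessibility: uRu, uRv, uRw, vRu, vRv, vRw, wRu, wRv, wRw
Branch closes: s and ~s both at u.
Every branch closes (one shown): unsatisfiable in S5.
S4-tableau for the formula:
1. ~(~[]~s -> []~[]~s) & (s & []q), u
2. ~(~[]~s -> []~[]~s), u
3. s & []q, u
4. ~[]~s, u
5. ~[]~[]~s, u
6. s, u
7. []q, u
8. q, u
9. s, v
10. q, v
11. []~s, w
12. q, w
13. ~s, w
Accessibility: uRu, uRv, uRw, vRv, wRw
Complete open branch: satisfiable in S4, hence also in K, T (this S4-model is also a K-model and a T-model).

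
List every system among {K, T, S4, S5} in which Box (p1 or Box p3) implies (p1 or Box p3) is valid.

K-tableau for the negation not (Box (p1 or Box p3) implies (p1 or Box p3)):
1. not (Box (p1 or Box p3) implies (p1 or Box p3)), w0
2. Box (p1 or Box p3), w0   [neg-implies-rule on 1]
3. not (p1 or Box p3), w0   [neg-implies-rule on 1]
4. not p1, w0   [neg-or-rule on 3]
5. not Box p3, w0   [neg-or-rule on 3]
6. not p3, w1   [neg-Box-rule on 5: fresh world w1, w0Rw1]
7. p1 or Box p3, w1   [Box-rule on 2 via w0Rw1]
8. Box p3, w1   [or-rule on 7 (branches; this branch)]
Accessibility: w0Rw1
Complete open branch: countermodel on a K-frame, so not valid in K.
T-tableau for the negation not (Box (p1 or Box p3) implies (p1 or Box p3)):
1. not (Box (p1 or Box p3) implies (p1 or Box p3)), w0
2. Box (p1 or Box p3), w0   [neg-implies-rule on 1]
3. not (p1 or Box p3), w0   [neg-implies-rule on 1]
4. not p1, w0   [neg-or-rule on 3]
5. not Box p3, w0   [neg-or-rule on 3]
6. p1 or Box p3, w0   [Box-rule on 2 via w0Rw0]
7. Box p3, w0   [or-rule on 6 (branches; this branch)]
8. p3, w0   [Box-rule on 7 via w0Rw0]
9. not p3, w1   [neg-Box-rule on 5: fresh world w1, w0Rw1]
10. p1 or Box p3, w1   [Box-rule on 2 via w0Rw1]
11. p3, w1   [Box-rule on 7 via w0Rw1]
Accessibility: w0Rw0, w0Rw1, w1Rw1
Branch closes: p3 and not p3 both at w1.
Every branch closes (one shown): valid in T, hence also in S4, S5 (every theorem of T is a theorem of S4 and S5).

T, S4, S5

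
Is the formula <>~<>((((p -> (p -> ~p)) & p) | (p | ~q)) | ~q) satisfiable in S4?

Satisfiable

1. <>~<>((((p -> (p -> ~p)) & p) | (p | ~q)) | ~q), u
2. ~<>((((p -> (p -> ~p)) & p) | (p | ~q)) | ~q), v   [<>-rule on 1: fresh world v, uRv]
3. ~((((p -> (p -> ~p)) & p) | (p | ~q)) | ~q), v   [~<>-rule on 2 via vRv]
4. ~(((p -> (p -> ~p)) & p) | (p | ~q)), v   [~|-rule on 3]
5. q, v   [~|-rule on 3]
6. ~((p -> (p -> ~p)) & p), v   [~|-rule on 4]
7. ~(p | ~q), v   [~|-rule on 4]
8. ~p, v   [~|-rule on 7]
Accessibility: uRu, uRv, vRv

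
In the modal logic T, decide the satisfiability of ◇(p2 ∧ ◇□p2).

Satisfiable

1. ◇(p2 ∧ ◇□p2), w0
2. p2 ∧ ◇□p2, w1
3. p2, w1
4. ◇□p2, w1
5. □p2, w2
6. p2, w2
Accessibility: w0Rw0, w0Rw1, w1Rw1, w1Rw2, w2Rw2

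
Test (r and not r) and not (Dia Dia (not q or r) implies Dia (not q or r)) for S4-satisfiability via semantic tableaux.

Unsatisfiable

1. (r and not r) and not (Dia Dia (not q or r) implies Dia (not q or r)), u
2. r and not r, u
3. not (Dia Dia (not q or r) implies Dia (not q or r)), u
4. r, u
5. not r, u
Accessibility: uRu
Branch closes: r and not r both at u.
All branches of the tableau close; one closing branch shown above.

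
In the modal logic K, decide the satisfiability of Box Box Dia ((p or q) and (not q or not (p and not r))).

1. Box Box Dia ((p or q) and (not q or not (p and not r))), 0

Yes, satisfiable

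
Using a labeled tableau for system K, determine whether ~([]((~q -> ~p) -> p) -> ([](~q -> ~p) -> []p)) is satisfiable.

No, unsatisfiable

1. ~([]((~q -> ~p) -> p) -> ([](~q -> ~p) -> []p)), 0
2. []((~q -> ~p) -> p), 0
3. ~([](~q -> ~p) -> []p), 0
4. [](~q -> ~p), 0
5. ~[]p, 0
6. ~p, 1
7. (~q -> ~p) -> p, 1
8. ~q -> ~p, 1
9. ~(~q -> ~p), 1
10. ~q, 1
11. p, 1
Accessibility: 0R1
Branch closes: p and ~p both at 1.
(One branch shown.) All branches close.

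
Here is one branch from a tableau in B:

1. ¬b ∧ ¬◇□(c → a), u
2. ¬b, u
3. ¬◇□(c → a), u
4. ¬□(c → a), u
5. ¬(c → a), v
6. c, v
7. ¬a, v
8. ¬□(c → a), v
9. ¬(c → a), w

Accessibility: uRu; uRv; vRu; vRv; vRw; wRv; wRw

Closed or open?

No world carries both an atom and its negation.

Not closed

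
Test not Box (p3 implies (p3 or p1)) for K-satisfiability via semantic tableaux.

1. not Box (p3 implies (p3 or p1)), 0
2. not (p3 implies (p3 or p1)), 1
3. p3, 1
4. not (p3 or p1), 1
5. not p3, 1
6. not p1, 1
Accessibility: 0R1
Branch closes: p3 and not p3 both at 1.
(One branch shown.) All branches close.

Unsatisfiable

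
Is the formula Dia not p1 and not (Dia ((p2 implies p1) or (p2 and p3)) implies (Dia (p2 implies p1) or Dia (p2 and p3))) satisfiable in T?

1. Dia not p1 and not (Dia ((p2 implies p1) or (p2 and p3)) implies (Dia (p2 implies p1) or Dia (p2 and p3))), 0
2. Dia not p1, 0   [and-rule on 1]
3. not (Dia ((p2 implies p1) or (p2 and p3)) implies (Dia (p2 implies p1) or Dia (p2 and p3))), 0   [and-rule on 1]
4. Dia ((p2 implies p1) or (p2 and p3)), 0   [neg-implies-rule on 3]
5. not (Dia (p2 implies p1) or Dia (p2 and p3)), 0   [neg-implies-rule on 3]
6. not Dia (p2 implies p1), 0   [neg-or-rule on 5]
7. not Dia (p2 and p3), 0   [neg-or-rule on 5]
8. not (p2 implies p1), 0   [neg-Dia-rule on 6 via 0R0]
9. p2, 0   [neg-implies-rule on 8]
10. not p1, 0   [neg-implies-rule on 8]
11. not (p2 and p3), 0   [neg-Dia-rule on 7 via 0R0]
12. not p3, 0   [neg-and-rule on 11 (branches; this branch)]
13. not p1, 1   [Dia-rule on 2: fresh world 1, 0R1]
14. not (p2 implies p1), 1   [neg-Dia-rule on 6 via 0R1]
15. p2, 1   [neg-implies-rule on 14]
16. not (p2 and p3), 1   [neg-Dia-rule on 7 via 0R1]
17. not p3, 1   [neg-and-rule on 16 (branches; this branch)]
18. (p2 implies p1) or (p2 and p3), 2   [Dia-rule on 4: fresh world 2, 0R2]
19. not (p2 implies p1), 2   [neg-Dia-rule on 6 via 0R2]
20. p2, 2   [neg-implies-rule on 19]
21. not p1, 2   [neg-implies-rule on 19]
22. not (p2 and p3), 2   [neg-Dia-rule on 7 via 0R2]
23. p2 and p3, 2   [or-rule on 18 (branches; this branch)]
24. p3, 2   [and-rule on 23]
25. not p3, 2   [neg-and-rule on 22 (branches; this branch)]
Accessibility: 0R0, 0R1, 0R2, 1R1, 2R2
Branch closes: p3 and not p3 both at 2.
Every branch closes; the branch above is one of them.

Unsatisfiable (every branch closes)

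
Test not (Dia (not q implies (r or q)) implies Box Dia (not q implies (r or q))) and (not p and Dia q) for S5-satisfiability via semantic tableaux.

Unsatisfiable (every branch closes)

1. not (Dia (not q implies (r or q)) implies Box Dia (not q implies (r or q))) and (not p and Dia q), 0
2. not (Dia (not q implies (r or q)) implies Box Dia (not q implies (r or q))), 0   [and-rule on 1]
3. not p and Dia q, 0   [and-rule on 1]
4. Dia (not q implies (r or q)), 0   [neg-implies-rule on 2]
5. not Box Dia (not q implies (r or q)), 0   [neg-implies-rule on 2]
6. not p, 0   [and-rule on 3]
7. Dia q, 0   [and-rule on 3]
8. not q implies (r or q), 1   [Dia-rule on 4: fresh world 1, 0R1]
9. r or q, 1   [implies-rule on 8 (branches; this branch)]
10. r, 1   [or-rule on 9 (branches; this branch)]
11. not Dia (not q implies (r or q)), 2   [neg-Box-rule on 5: fresh world 2, 0R2]
12. not (not q implies (r or q)), 0   [neg-Dia-rule on 11 via 2R0]
13. not q, 0   [neg-implies-rule on 12]
14. not (r or q), 0   [neg-implies-rule on 12]
15. not r, 0   [neg-or-rule on 14]
16. not (not q implies (r or q)), 1   [neg-Dia-rule on 11 via 2R1]
17. not q, 1   [neg-implies-rule on 16]
18. not (r or q), 1   [neg-implies-rule on 16]
19. not r, 1   [neg-or-rule on 18]
Accessibility: 0R0, 0R1, 0R2, 1R0, 1R1, 1R2, 2R0, 2R1, 2R2
Branch closes: r and not r both at 1.
All branches of the tableau close; one closing branch shown above.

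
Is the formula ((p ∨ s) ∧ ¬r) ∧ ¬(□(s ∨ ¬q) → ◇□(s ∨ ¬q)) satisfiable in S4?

1. ((p ∨ s) ∧ ¬r) ∧ ¬(□(s ∨ ¬q) → ◇□(s ∨ ¬q)), w0
2. (p ∨ s) ∧ ¬r, w0
3. ¬(□(s ∨ ¬q) → ◇□(s ∨ ¬q)), w0
4. p ∨ s, w0
5. ¬r, w0
6. □(s ∨ ¬q), w0
7. ¬◇□(s ∨ ¬q), w0
8. s ∨ ¬q, w0
9. ¬□(s ∨ ¬q), w0
10. s, w0
11. ¬q, w0
12. ¬(s ∨ ¬q), w1
13. ¬s, w1
14. q, w1
15. s ∨ ¬q, w1
16. ¬□(s ∨ ¬q), w1
17. ¬q, w1
Accessibility: w0Rw0, w0Rw1, w1Rw1
Branch closes: q and ¬q both at w1.
(One branch shown.) All branches close.

Unsatisfiable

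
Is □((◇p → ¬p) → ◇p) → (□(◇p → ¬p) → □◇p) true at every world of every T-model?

Tableau for the negation ¬(□((◇p → ¬p) → ◇p) → (□(◇p → ¬p) → □◇p)):
1. ¬(□((◇p → ¬p) → ◇p) → (□(◇p → ¬p) → □◇p)), w0
2. □((◇p → ¬p) → ◇p), w0   [¬→-rule on 1]
3. ¬(□(◇p → ¬p) → □◇p), w0   [¬→-rule on 1]
4. □(◇p → ¬p), w0   [¬→-rule on 3]
5. ¬□◇p, w0   [¬→-rule on 3]
6. (◇p → ¬p) → ◇p, w0   [□-rule on 2 via w0Rw0]
7. ◇p → ¬p, w0   [□-rule on 4 via w0Rw0]
8. ◇p, w0   [→-rule on 6 (branches; this branch)]
9. ¬p, w0   [→-rule on 7 (branches; this branch)]
10. ¬◇p, w1   [¬□-rule on 5: fresh world w1, w0Rw1]
11. (◇p → ¬p) → ◇p, w1   [□-rule on 2 via w0Rw1]
12. ◇p → ¬p, w1   [□-rule on 4 via w0Rw1]
13. ¬p, w1   [¬◇-rule on 10 via w1Rw1]
14. ◇p, w1   [→-rule on 11 (branches; this branch)]
15. p, w2   [◇-rule on 8: fresh world w2, w0Rw2]
16. (◇p → ¬p) → ◇p, w2   [□-rule on 2 via w0Rw2]
17. ◇p → ¬p, w2   [□-rule on 4 via w0Rw2]
18. ¬(◇p → ¬p), w2   [→-rule on 16 (branches; this branch)]
19. ◇p, w2   [¬→-rule on 18]
20. ¬◇p, w2   [→-rule on 17 (branches; this branch)]
21. ¬p, w2   [¬◇-rule on 20 via w2Rw2]
Accessibility: w0Rw0, w0Rw1, w0Rw2, w1Rw1, w2Rw2
Branch closes: p and ¬p both at w2.
All branches of the negation close; one closing branch shown above.

Yes, valid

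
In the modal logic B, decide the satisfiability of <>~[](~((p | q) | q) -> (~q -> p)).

Satisfiable (open branch found)

1. <>~[](~((p | q) | q) -> (~q -> p)), 0
2. ~[](~((p | q) | q) -> (~q -> p)), 1
3. ~(~((p | q) | q) -> (~q -> p)), 2
4. ~((p | q) | q), 2
5. ~(~q -> p), 2
6. ~(p | q), 2
7. ~q, 2
8. ~p, 2
Accessibility: 0R0, 0R1, 1R0, 1R1, 1R2, 2R1, 2R2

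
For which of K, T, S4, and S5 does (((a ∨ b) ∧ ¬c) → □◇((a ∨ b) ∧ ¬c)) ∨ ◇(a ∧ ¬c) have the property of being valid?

S5-tableau for the negation ¬((((a ∨ b) ∧ ¬c) → □◇((a ∨ b) ∧ ¬c)) ∨ ◇(a ∧ ¬c)):
1. ¬((((a ∨ b) ∧ ¬c) → □◇((a ∨ b) ∧ ¬c)) ∨ ◇(a ∧ ¬c)), w0
2. ¬(((a ∨ b) ∧ ¬c) → □◇((a ∨ b) ∧ ¬c)), w0   [¬∨-rule on 1]
3. ¬◇(a ∧ ¬c), w0   [¬∨-rule on 1]
4. (a ∨ b) ∧ ¬c, w0   [¬→-rule on 2]
5. ¬□◇((a ∨ b) ∧ ¬c), w0   [¬→-rule on 2]
6. a ∨ b, w0   [∧-rule on 4]
7. ¬c, w0   [∧-rule on 4]
8. ¬(a ∧ ¬c), w0   [¬◇-rule on 3 via w0Rw0]
9. b, w0   [∨-rule on 6 (branches; this branch)]
10. ¬a, w0   [¬∧-rule on 8 (branches; this branch)]
11. ¬◇((a ∨ b) ∧ ¬c), w1   [¬□-rule on 5: fresh world w1, w0Rw1]
12. ¬(a ∧ ¬c), w1   [¬◇-rule on 3 via w0Rw1]
13. ¬((a ∨ b) ∧ ¬c), w0   [¬◇-rule on 11 via w1Rw0]
14. ¬((a ∨ b) ∧ ¬c), w1   [¬◇-rule on 11 via w1Rw1]
15. c, w1   [¬∧-rule on 12 (branches; this branch)]
16. ¬(a ∨ b), w0   [¬∧-rule on 13 (branches; this branch)]
17. ¬b, w0   [¬∨-rule on 16]
Accessibility: w0Rw0, w0Rw1, w1Rw0, w1Rw1
Branch closes: b and ¬b both at w0.
Every branch closes (one shown): valid in S5.
S4-tableau for the negation ¬((((a ∨ b) ∧ ¬c) → □◇((a ∨ b) ∧ ¬c)) ∨ ◇(a ∧ ¬c)):
1. ¬((((a ∨ b) ∧ ¬c) → □◇((a ∨ b) ∧ ¬c)) ∨ ◇(a ∧ ¬c)), w0
2. ¬(((a ∨ b) ∧ ¬c) → □◇((a ∨ b) ∧ ¬c)), w0   [¬∨-rule on 1]
3. ¬◇(a ∧ ¬c), w0   [¬∨-rule on 1]
4. (a ∨ b) ∧ ¬c, w0   [¬→-rule on 2]
5. ¬□◇((a ∨ b) ∧ ¬c), w0   [¬→-rule on 2]
6. a ∨ b, w0   [∧-rule on 4]
7. ¬c, w0   [∧-rule on 4]
8. ¬(a ∧ ¬c), w0   [¬◇-rule on 3 via w0Rw0]
9. b, w0   [∨-rule on 6 (branches; this branch)]
10. ¬a, w0   [¬∧-rule on 8 (branches; this branch)]
11. ¬◇((a ∨ b) ∧ ¬c), w1   [¬□-rule on 5: fresh world w1, w0Rw1]
12. ¬(a ∧ ¬c), w1   [¬◇-rule on 3 via w0Rw1]
13. ¬((a ∨ b) ∧ ¬c), w1   [¬◇-rule on 11 via w1Rw1]
14. c, w1   [¬∧-rule on 12 (branches; this branch)]
Accessibility: w0Rw0, w0Rw1, w1Rw1
Complete open branch: countermodel on an S4-frame, so not valid in S4, nor in K, T (the same frame is also a K-frame and a T-frame).

S5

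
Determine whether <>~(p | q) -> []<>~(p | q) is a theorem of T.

Tableau for the negation ~(<>~(p | q) -> []<>~(p | q)):
1. ~(<>~(p | q) -> []<>~(p | q)), 0
2. <>~(p | q), 0
3. ~[]<>~(p | q), 0
4. ~(p | q), 1
5. ~p, 1
6. ~q, 1
7. ~<>~(p | q), 2
8. p | q, 2
9. q, 2
Accessibility: 0R0, 0R1, 0R2, 1R1, 2R2
The negation has an open branch (countermodel exists).

No, not valid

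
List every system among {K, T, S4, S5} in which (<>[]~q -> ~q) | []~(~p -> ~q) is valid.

S4-tableau for the negation ~((<>[]~q -> ~q) | []~(~p -> ~q)):
1. ~((<>[]~q -> ~q) | []~(~p -> ~q)), 0
2. ~(<>[]~q -> ~q), 0
3. ~[]~(~p -> ~q), 0
4. <>[]~q, 0
5. q, 0
6. ~p -> ~q, 1
7. ~q, 1
8. []~q, 2
9. ~q, 2
Accessibility: 0R0, 0R1, 0R2, 1R1, 2R2
Complete open branch: countermodel on an S4-frame, so not valid in S4, nor in K, T (the same frame is also a K-frame and a T-frame).
S5-tableau for the negation ~((<>[]~q -> ~q) | []~(~p -> ~q)):
1. ~((<>[]~q -> ~q) | []~(~p -> ~q)), 0
2. ~(<>[]~q -> ~q), 0
3. ~[]~(~p -> ~q), 0
4. <>[]~q, 0
5. q, 0
6. ~p -> ~q, 1
7. ~q, 1
8. []~q, 2
9. ~q, 0
Accessibility: 0R0, 0R1, 0R2, 1R0, 1R1, 1R2, 2R0, 2R1, 2R2
Branch closes: q and ~q both at 0.
Every branch closes (one shown): valid in S5.

S5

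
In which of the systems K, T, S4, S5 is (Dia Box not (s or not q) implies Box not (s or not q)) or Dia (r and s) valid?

S5-tableau for the negation not ((Dia Box not (s or not q) implies Box not (s or not q)) or Dia (r and s)):
1. not ((Dia Box not (s or not q) implies Box not (s or not q)) or Dia (r and s)), w0
2. not (Dia Box not (s or not q) implies Box not (s or not q)), w0   [neg-or-rule on 1]
3. not Dia (r and s), w0   [neg-or-rule on 1]
4. Dia Box not (s or not q), w0   [neg-implies-rule on 2]
5. not Box not (s or not q), w0   [neg-implies-rule on 2]
6. not (r and s), w0   [neg-Dia-rule on 3 via w0Rw0]
7. not s, w0   [neg-and-rule on 6 (branches; this branch)]
8. Box not (s or not q), w1   [Dia-rule on 4: fresh world w1, w0Rw1]
9. not (r and s), w1   [neg-Dia-rule on 3 via w0Rw1]
10. not (s or not q), w0   [Box-rule on 8 via w1Rw0]
11. q, w0   [neg-or-rule on 10]
12. not (s or not q), w1   [Box-rule on 8 via w1Rw1]
13. not s, w1   [neg-or-rule on 12]
14. q, w1   [neg-or-rule on 12]
15. s or not q, w2   [neg-Box-rule on 5: fresh world w2, w0Rw2]
16. not (r and s), w2   [neg-Dia-rule on 3 via w0Rw2]
17. not (s or not q), w2   [Box-rule on 8 via w1Rw2]
18. not s, w2   [neg-or-rule on 17]
19. q, w2   [neg-or-rule on 17]
20. not q, w2   [or-rule on 15 (branches; this branch)]
Accessibility: w0Rw0, w0Rw1, w0Rw2, w1Rw0, w1Rw1, w1Rw2, w2Rw0, w2Rw1, w2Rw2
Branch closes: q and not q both at w2.
Every branch closes (one shown): valid in S5.
S4-tableau for the negation not ((Dia Box not (s or not q) implies Box not (s or not q)) or Dia (r and s)):
1. not ((Dia Box not (s or not q) implies Box not (s or not q)) or Dia (r and s)), w0
2. not (Dia Box not (s or not q) implies Box not (s or not q)), w0   [neg-or-rule on 1]
3. not Dia (r and s), w0   [neg-or-rule on 1]
4. Dia Box not (s or not q), w0   [neg-implies-rule on 2]
5. not Box not (s or not q), w0   [neg-implies-rule on 2]
6. not (r and s), w0   [neg-Dia-rule on 3 via w0Rw0]
7. not s, w0   [neg-and-rule on 6 (branches; this branch)]
8. Box not (s or not q), w1   [Dia-rule on 4: fresh world w1, w0Rw1]
9. not (r and s), w1   [neg-Dia-rule on 3 via w0Rw1]
10. not (s or not q), w1   [Box-rule on 8 via w1Rw1]
11. not s, w1   [neg-or-rule on 10]
12. q, w1   [neg-or-rule on 10]
13. s or not q, w2   [neg-Box-rule on 5: fresh world w2, w0Rw2]
14. not (r and s), w2   [neg-Dia-rule on 3 via w0Rw2]
15. not q, w2   [or-rule on 13 (branches; this branch)]
16. not s, w2   [neg-and-rule on 14 (branches; this branch)]
Accessibility: w0Rw0, w0Rw1, w0Rw2, w1Rw1, w2Rw2
Complete open branch: countermodel on an S4-frame, so not valid in S4, nor in K, T (the same frame is also a K-frame and a T-frame).

S5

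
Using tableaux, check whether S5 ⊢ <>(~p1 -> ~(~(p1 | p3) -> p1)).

Tableau for the negation ~<>(~p1 -> ~(~(p1 | p3) -> p1)):
1. ~<>(~p1 -> ~(~(p1 | p3) -> p1)), w0
2. ~(~p1 -> ~(~(p1 | p3) -> p1)), w0
3. ~p1, w0
4. ~(p1 | p3) -> p1, w0
5. p1 | p3, w0
6. p3, w0
Accessibility: w0Rw0
The negation has an open branch (countermodel exists).

Invalid (countermodel exists)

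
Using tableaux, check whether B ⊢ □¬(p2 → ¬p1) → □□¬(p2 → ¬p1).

Tableau for the negation ¬(□¬(p2 → ¬p1) → □□¬(p2 → ¬p1)):
1. ¬(□¬(p2 → ¬p1) → □□¬(p2 → ¬p1)), 0
2. □¬(p2 → ¬p1), 0
3. ¬□□¬(p2 → ¬p1), 0
4. ¬(p2 → ¬p1), 0
5. p2, 0
6. p1, 0
7. ¬□¬(p2 → ¬p1), 1
8. ¬(p2 → ¬p1), 1
9. p2, 1
10. p1, 1
11. p2 → ¬p1, 2
12. ¬p1, 2
Accessibility: 0R0, 0R1, 1R0, 1R1, 1R2, 2R1, 2R2
The negation has an open branch (countermodel exists).

No, not valid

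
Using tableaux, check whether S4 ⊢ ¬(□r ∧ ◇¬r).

Tableau for the negation □r ∧ ◇¬r:
1. □r ∧ ◇¬r, w0
2. □r, w0   [∧-rule on 1]
3. ◇¬r, w0   [∧-rule on 1]
4. r, w0   [□-rule on 2 via w0Rw0]
5. ¬r, w1   [◇-rule on 3: fresh world w1, w0Rw1]
6. r, w1   [□-rule on 2 via w0Rw1]
Accessibility: w0Rw0, w0Rw1, w1Rw1
Branch closes: r and ¬r both at w1.
Every branch of the negation's tableau closes; the branch above is one of them.

Valid in S4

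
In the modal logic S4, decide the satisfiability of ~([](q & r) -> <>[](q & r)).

1. ~([](q & r) -> <>[](q & r)), w0
2. [](q & r), w0
3. ~<>[](q & r), w0
4. q & r, w0
5. q, w0
6. r, w0
7. ~[](q & r), w0
8. ~(q & r), w1
9. q & r, w1
10. q, w1
11. r, w1
12. ~[](q & r), w1
13. ~r, w1
Accessibility: w0Rw0, w0Rw1, w1Rw1
Branch closes: r and ~r both at w1.
All branches of the tableau close; one closing branch shown above.

Unsatisfiable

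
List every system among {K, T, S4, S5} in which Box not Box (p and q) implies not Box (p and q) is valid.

K-tableau for the negation not (Box not Box (p and q) implies not Box (p and q)):
1. not (Box not Box (p and q) implies not Box (p and q)), w0
2. Box not Box (p and q), w0   [neg-implies-rule on 1]
3. Box (p and q), w0   [neg-implies-rule on 1]
Complete open branch: countermodel on a K-frame, so not valid in K.
T-tableau for the negation not (Box not Box (p and q) implies not Box (p and q)):
1. not (Box not Box (p and q) implies not Box (p and q)), w0
2. Box not Box (p and q), w0   [neg-implies-rule on 1]
3. Box (p and q), w0   [neg-implies-rule on 1]
4. not Box (p and q), w0   [Box-rule on 2 via w0Rw0]
5. p and q, w0   [Box-rule on 3 via w0Rw0]
6. p, w0   [and-rule on 5]
7. q, w0   [and-rule on 5]
8. not (p and q), w1   [neg-Box-rule on 4: fresh world w1, w0Rw1]
9. not Box (p and q), w1   [Box-rule on 2 via w0Rw1]
10. p and q, w1   [Box-rule on 3 via w0Rw1]
11. p, w1   [and-rule on 10]
12. q, w1   [and-rule on 10]
13. not q, w1   [neg-and-rule on 8 (branches; this branch)]
Accessibility: w0Rw0, w0Rw1, w1Rw1
Branch closes: q and not q both at w1.
Every branch closes (one shown): valid in T, hence also in S4, S5 (every theorem of T is a theorem of S4 and S5).

T, S4, S5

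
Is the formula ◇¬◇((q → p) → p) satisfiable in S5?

1. ◇¬◇((q → p) → p), w0
2. ¬◇((q → p) → p), w1
3. ¬((q → p) → p), w0
4. q → p, w0
5. ¬p, w0
6. ¬((q → p) → p), w1
7. q → p, w1
8. ¬p, w1
9. ¬q, w0
10. ¬q, w1
Accessibility: w0Rw0, w0Rw1, w1Rw0, w1Rw1

Satisfiable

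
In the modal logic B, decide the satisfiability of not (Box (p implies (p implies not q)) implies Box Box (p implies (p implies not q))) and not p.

Yes, satisfiable

1. not (Box (p implies (p implies not q)) implies Box Box (p implies (p implies not q))) and not p, w0
2. not (Box (p implies (p implies not q)) implies Box Box (p implies (p implies not q))), w0
3. not p, w0
4. Box (p implies (p implies not q)), w0
5. not Box Box (p implies (p implies not q)), w0
6. p implies (p implies not q), w0
7. p implies not q, w0
8. not q, w0
9. not Box (p implies (p implies not q)), w1
10. p implies (p implies not q), w1
11. p implies not q, w1
12. not q, w1
13. not (p implies (p implies not q)), w2
14. p, w2
15. not (p implies not q), w2
16. q, w2
Accessibility: w0Rw0, w0Rw1, w1Rw0, w1Rw1, w1Rw2, w2Rw1, w2Rw2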